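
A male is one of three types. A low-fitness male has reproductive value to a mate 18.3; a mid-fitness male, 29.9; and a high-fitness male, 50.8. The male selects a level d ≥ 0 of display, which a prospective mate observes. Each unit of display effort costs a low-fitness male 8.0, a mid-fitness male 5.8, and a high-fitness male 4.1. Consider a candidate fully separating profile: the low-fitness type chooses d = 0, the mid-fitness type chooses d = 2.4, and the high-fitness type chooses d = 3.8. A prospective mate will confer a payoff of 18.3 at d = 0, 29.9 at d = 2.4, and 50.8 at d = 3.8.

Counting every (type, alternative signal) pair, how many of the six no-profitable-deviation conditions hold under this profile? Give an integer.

Low-fitness (own payoff 18.3): to d=2.4 gives 29.9 − 8.0×2.4 = 10.7 → no gain ✓; to d=3.8 gives 50.8 − 8.0×3.8 = 20.4 → profitable ✗.
Mid-fitness (own payoff 29.9 − 5.8×2.4 = 15.98): to d=0 gives 18.3 → profitable ✗; to d=3.8 gives 50.8 − 5.8×3.8 = 28.76 → profitable ✗.
High-fitness (own payoff 50.8 − 4.1×3.8 = 35.22): to d=0 gives 18.3 → no gain ✓; to d=2.4 gives 29.9 − 4.1×2.4 = 20.06 → no gain ✓.
3 of the 6 constraints hold; not an equilibrium.

3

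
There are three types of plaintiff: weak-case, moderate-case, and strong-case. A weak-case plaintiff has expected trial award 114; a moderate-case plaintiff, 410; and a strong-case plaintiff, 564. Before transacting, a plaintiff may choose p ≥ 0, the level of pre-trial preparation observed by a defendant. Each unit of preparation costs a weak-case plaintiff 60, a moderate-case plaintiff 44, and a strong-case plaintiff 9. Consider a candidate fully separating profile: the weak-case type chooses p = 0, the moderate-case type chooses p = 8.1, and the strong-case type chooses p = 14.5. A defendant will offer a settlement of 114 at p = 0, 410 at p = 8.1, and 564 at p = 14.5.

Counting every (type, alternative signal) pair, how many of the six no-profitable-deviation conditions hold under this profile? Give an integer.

Moderate-case (own payoff 410 − 44×8.1 = 53.6): to p=0 gives 114 → profitable ✗; to p=14.5 gives 564 − 44×14.5 = -74 → no gain ✓.
Weak-case (own payoff 114): to p=8.1 gives 410 − 60×8.1 = -76 → no gain ✓; to p=14.5 gives 564 − 60×14.5 = -306 → no gain ✓.
Strong-case (own payoff 564 − 9×14.5 = 433.5): to p=0 gives 114 → no gain ✓; to p=8.1 gives 410 − 9×8.1 = 337.1 → no gain ✓.
5 of the 6 constraints hold; not an equilibrium.

5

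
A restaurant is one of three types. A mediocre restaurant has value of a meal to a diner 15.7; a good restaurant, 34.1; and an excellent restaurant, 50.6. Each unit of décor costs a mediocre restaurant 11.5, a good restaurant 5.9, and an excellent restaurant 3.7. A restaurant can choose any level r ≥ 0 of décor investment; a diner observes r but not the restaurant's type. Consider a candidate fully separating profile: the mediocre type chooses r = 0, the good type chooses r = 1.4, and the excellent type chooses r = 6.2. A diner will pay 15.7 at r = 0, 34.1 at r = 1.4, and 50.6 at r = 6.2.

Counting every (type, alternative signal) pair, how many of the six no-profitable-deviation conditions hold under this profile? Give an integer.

4

Excellent (own payoff 50.6 − 3.7×6.2 = 27.66): to r=0 gives 15.7 → no gain ✓; to r=1.4 gives 34.1 − 3.7×1.4 = 28.92 → profitable ✗.
Mediocre (own payoff 15.7): to r=1.4 gives 34.1 − 11.5×1.4 = 18 → profitable ✗; to r=6.2 gives 50.6 − 11.5×6.2 = -20.7 → no gain ✓.
Good (own payoff 34.1 − 5.9×1.4 = 25.84): to r=0 gives 15.7 → no gain ✓; to r=6.2 gives 50.6 − 5.9×6.2 = 14.02 → no gain ✓.
4 of the 6 constraints hold; not an equilibrium.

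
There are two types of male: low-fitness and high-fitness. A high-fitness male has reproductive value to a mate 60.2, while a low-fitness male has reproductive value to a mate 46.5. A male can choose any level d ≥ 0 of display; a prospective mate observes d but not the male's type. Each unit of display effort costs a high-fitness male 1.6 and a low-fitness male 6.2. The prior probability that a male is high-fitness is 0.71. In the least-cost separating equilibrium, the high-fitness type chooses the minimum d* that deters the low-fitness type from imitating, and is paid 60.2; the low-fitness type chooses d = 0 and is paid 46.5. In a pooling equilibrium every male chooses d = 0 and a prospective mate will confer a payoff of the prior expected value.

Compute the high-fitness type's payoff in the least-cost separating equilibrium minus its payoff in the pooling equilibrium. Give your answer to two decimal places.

0.44

Least-cost separating signal: d* solves 46.5 = 60.2 − 6.2·d*, so d* = (60.2 − 46.5)/6.2 ≈ 2.2097.
High-fitness type's separating payoff: 60.2 − 1.6 × d* = 60.2 − 1.6 × (60.2 − 46.5)/6.2 = 60.2 − 21.92/6.2 ≈ 56.6645.
Pooling payoff: 0.71 × 60.2 + 0.29 × 46.5 = 56.227.
Difference: 56.6645 − 56.227 = 0.4375, i.e. 0.44 to two decimal places.
The high-fitness type prefers to separate.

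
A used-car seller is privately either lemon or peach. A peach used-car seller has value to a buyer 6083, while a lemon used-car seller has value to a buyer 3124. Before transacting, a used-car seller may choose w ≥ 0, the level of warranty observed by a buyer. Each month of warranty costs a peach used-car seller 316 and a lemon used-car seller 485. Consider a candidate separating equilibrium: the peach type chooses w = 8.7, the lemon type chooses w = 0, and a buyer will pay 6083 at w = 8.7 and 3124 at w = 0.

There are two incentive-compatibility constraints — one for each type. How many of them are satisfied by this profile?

2

Peach type: signal → 6083 − 316 × 8.7 = 3333.8; deviate to 0 → 3124. IC holds (3333.8 ≥ 3124).
Lemon type: stay at 0 → 3124; mimic → 6083 − 485 × 8.7 = 1863.5. IC holds (3124 ≥ 1863.5).
2 of 2 constraints hold, so this is a separating equilibrium.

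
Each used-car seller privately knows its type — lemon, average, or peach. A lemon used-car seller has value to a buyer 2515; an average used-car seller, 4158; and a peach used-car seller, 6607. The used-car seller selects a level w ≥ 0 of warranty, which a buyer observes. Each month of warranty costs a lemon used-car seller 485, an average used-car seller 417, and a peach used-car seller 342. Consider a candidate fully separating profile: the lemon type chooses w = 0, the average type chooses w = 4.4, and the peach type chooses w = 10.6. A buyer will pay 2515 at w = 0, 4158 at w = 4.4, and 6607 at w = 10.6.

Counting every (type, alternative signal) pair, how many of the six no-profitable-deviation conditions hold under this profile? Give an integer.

Average (own payoff 4158 − 417×4.4 = 2323.2): to w=0 gives 2515 → profitable ✗; to w=10.6 gives 6607 − 417×10.6 = 2186.8 → no gain ✓.
Lemon (own payoff 2515): to w=4.4 gives 4158 − 485×4.4 = 2024 → no gain ✓; to w=10.6 gives 6607 − 485×10.6 = 1466 → no gain ✓.
Peach (own payoff 6607 − 342×10.6 = 2981.8): to w=0 gives 2515 → no gain ✓; to w=4.4 gives 4158 − 342×4.4 = 2653.2 → no gain ✓.
5 of the 6 constraints hold; not an equilibrium.

5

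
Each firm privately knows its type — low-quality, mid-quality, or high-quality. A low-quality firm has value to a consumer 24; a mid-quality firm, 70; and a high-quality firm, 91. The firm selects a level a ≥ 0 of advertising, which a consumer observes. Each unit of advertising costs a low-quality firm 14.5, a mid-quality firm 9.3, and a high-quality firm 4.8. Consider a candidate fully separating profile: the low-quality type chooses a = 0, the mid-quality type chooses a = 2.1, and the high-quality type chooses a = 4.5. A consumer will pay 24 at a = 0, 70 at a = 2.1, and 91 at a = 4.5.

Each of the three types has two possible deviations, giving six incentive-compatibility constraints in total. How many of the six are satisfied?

High-quality (own payoff 91 − 4.8×4.5 = 69.4): to a=0 gives 24 → no gain ✓; to a=2.1 gives 70 − 4.8×2.1 = 59.92 → no gain ✓.
Low-quality (own payoff 24): to a=2.1 gives 70 − 14.5×2.1 = 39.55 → profitable ✗; to a=4.5 gives 91 − 14.5×4.5 = 25.75 → profitable ✗.
Mid-quality (own payoff 70 − 9.3×2.1 = 50.47): to a=0 gives 24 → no gain ✓; to a=4.5 gives 91 − 9.3×4.5 = 49.15 → no gain ✓.
4 of the 6 constraints hold; not an equilibrium.

4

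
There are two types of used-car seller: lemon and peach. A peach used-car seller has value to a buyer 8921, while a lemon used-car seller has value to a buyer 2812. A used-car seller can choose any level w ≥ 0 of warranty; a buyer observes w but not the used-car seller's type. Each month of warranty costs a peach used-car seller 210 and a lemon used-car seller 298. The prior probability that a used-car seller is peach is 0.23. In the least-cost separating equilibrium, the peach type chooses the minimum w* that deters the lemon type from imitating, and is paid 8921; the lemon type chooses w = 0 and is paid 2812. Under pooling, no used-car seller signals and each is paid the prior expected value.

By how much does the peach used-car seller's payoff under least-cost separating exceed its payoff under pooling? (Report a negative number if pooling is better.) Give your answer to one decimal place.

398.9

Least-cost separating signal: w* solves 2812 = 8921 − 298·w*, so w* = (8921 − 2812)/298 = 20.5.
Peach type's separating payoff: 8921 − 210 × w* = 8921 − 210 × (8921 − 2812)/298 = 8921 − 1282890/298 = 4616.
Pooling payoff: 0.23 × 8921 + 0.77 × 2812 = 4217.07.
Difference: 4616 − 4217.07 = 398.93, i.e. 398.9 to one decimal place.
The peach type prefers to separate.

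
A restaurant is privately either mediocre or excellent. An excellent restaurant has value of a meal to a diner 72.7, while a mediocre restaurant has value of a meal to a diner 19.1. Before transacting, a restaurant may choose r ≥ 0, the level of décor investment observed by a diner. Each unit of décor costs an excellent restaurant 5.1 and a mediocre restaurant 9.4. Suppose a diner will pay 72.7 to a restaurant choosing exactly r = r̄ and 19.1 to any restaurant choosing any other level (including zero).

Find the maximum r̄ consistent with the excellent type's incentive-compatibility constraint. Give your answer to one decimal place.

10.5

Choosing r̄ yields the excellent type 72.7 − 5.1·r̄; choosing zero yields 19.1.
The excellent type is indifferent at 72.7 − 5.1·r̄ = 19.1, i.e. r̄ = (72.7 − 19.1) / 5.1 ≈ 10.5.
For any r̄ above 10.5 the excellent type would rather pool at zero, so separation collapses.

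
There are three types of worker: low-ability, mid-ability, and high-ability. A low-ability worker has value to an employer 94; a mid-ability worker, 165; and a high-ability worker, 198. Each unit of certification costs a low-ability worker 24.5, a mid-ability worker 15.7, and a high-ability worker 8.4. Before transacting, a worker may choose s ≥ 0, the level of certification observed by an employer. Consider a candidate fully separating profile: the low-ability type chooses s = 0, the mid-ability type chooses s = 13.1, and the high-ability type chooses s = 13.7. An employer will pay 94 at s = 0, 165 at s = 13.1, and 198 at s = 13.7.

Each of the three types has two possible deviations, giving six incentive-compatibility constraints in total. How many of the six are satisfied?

Mid-ability (own payoff 165 − 15.7×13.1 = -40.67): to s=0 gives 94 → profitable ✗; to s=13.7 gives 198 − 15.7×13.7 = -17.09 → profitable ✗.
High-ability (own payoff 198 − 8.4×13.7 = 82.92): to s=0 gives 94 → profitable ✗; to s=13.1 gives 165 − 8.4×13.1 = 54.96 → no gain ✓.
Low-ability (own payoff 94): to s=13.1 gives 165 − 24.5×13.1 = -155.95 → no gain ✓; to s=13.7 gives 198 − 24.5×13.7 = -137.65 → no gain ✓.
3 of the 6 constraints hold; not an equilibrium.

3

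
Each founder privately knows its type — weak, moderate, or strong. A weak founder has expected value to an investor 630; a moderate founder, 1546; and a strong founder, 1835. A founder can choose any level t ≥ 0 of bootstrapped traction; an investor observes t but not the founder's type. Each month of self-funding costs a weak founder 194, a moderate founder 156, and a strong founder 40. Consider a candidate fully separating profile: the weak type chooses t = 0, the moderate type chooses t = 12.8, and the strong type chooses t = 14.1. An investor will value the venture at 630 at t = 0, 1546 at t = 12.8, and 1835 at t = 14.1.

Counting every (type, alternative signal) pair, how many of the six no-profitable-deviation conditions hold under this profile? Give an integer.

4

Strong (own payoff 1835 − 40×14.1 = 1271): to t=0 gives 630 → no gain ✓; to t=12.8 gives 1546 − 40×12.8 = 1034 → no gain ✓.
Moderate (own payoff 1546 − 156×12.8 = -450.8): to t=0 gives 630 → profitable ✗; to t=14.1 gives 1835 − 156×14.1 = -364.6 → profitable ✗.
Weak (own payoff 630): to t=12.8 gives 1546 − 194×12.8 = -937.2 → no gain ✓; to t=14.1 gives 1835 − 194×14.1 = -900.4 → no gain ✓.
4 of the 6 constraints hold; not an equilibrium.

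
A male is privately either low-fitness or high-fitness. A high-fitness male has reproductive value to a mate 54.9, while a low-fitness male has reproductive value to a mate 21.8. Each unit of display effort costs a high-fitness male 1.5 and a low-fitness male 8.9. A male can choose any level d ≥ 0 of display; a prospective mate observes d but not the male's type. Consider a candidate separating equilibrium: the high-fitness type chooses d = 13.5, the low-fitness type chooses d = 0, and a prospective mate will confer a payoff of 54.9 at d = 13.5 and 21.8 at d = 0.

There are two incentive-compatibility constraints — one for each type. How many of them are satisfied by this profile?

High-fitness type: signal → 54.9 − 1.5 × 13.5 = 34.65; deviate to 0 → 21.8. IC holds (34.65 ≥ 21.8).
Low-fitness type: stay at 0 → 21.8; mimic → 54.9 − 8.9 × 13.5 = -65.25. IC holds (21.8 ≥ -65.25).
2 of 2 constraints hold, so this is a separating equilibrium.

2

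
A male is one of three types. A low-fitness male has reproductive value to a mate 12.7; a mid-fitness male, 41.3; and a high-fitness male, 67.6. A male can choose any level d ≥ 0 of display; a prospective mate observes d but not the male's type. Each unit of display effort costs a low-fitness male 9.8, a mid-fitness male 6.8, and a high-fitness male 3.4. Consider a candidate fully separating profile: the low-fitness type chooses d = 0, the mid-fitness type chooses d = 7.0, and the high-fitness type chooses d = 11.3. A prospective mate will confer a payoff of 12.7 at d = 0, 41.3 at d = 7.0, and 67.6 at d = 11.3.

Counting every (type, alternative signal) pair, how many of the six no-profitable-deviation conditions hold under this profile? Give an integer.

5

High-fitness (own payoff 67.6 − 3.4×11.3 = 29.18): to d=0 gives 12.7 → no gain ✓; to d=7.0 gives 41.3 − 3.4×7.0 = 17.5 → no gain ✓.
Mid-fitness (own payoff 41.3 − 6.8×7.0 = -6.3): to d=0 gives 12.7 → profitable ✗; to d=11.3 gives 67.6 − 6.8×11.3 = -9.24 → no gain ✓.
Low-fitness (own payoff 12.7): to d=7.0 gives 41.3 − 9.8×7.0 = -27.3 → no gain ✓; to d=11.3 gives 67.6 − 9.8×11.3 = -43.14 → no gain ✓.
5 of the 6 constraints hold; not an equilibrium.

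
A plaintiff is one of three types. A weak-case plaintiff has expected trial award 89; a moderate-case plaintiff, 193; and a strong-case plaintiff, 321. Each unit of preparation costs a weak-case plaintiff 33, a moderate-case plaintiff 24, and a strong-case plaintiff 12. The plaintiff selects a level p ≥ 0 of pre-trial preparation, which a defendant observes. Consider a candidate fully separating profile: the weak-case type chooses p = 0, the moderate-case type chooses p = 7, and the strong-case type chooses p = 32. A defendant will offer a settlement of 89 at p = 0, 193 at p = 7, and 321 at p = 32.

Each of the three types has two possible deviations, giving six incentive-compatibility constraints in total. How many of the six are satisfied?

3

Strong-case (own payoff 321 − 12×32 = -63): to p=0 gives 89 → profitable ✗; to p=7 gives 193 − 12×7 = 109 → profitable ✗.
Weak-case (own payoff 89): to p=7 gives 193 − 33×7 = -38 → no gain ✓; to p=32 gives 321 − 33×32 = -735 → no gain ✓.
Moderate-case (own payoff 193 − 24×7 = 25): to p=0 gives 89 → profitable ✗; to p=32 gives 321 − 24×32 = -447 → no gain ✓.
3 of the 6 constraints hold; not an equilibrium.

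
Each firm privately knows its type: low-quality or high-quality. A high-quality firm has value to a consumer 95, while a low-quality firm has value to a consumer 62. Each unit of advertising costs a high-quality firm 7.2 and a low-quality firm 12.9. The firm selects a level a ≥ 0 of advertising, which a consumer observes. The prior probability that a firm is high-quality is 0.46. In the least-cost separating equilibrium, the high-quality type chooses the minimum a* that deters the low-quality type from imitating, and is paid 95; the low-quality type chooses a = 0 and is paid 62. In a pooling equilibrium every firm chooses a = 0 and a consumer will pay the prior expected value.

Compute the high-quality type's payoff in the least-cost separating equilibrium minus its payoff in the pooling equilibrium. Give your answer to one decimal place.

-0.6

Least-cost separating signal: a* solves 62 = 95 − 12.9·a*, so a* = (95 − 62)/12.9 ≈ 2.5581.
High-quality type's separating payoff: 95 − 7.2 × a* = 95 − 7.2 × (95 − 62)/12.9 = 95 − 237.6/12.9 ≈ 76.581.
Pooling payoff: 0.46 × 95 + 0.54 × 62 = 77.18.
Difference: 76.581 − 77.18 = -0.599, i.e. -0.6 to one decimal place.
The high-quality type would prefer the pooling outcome.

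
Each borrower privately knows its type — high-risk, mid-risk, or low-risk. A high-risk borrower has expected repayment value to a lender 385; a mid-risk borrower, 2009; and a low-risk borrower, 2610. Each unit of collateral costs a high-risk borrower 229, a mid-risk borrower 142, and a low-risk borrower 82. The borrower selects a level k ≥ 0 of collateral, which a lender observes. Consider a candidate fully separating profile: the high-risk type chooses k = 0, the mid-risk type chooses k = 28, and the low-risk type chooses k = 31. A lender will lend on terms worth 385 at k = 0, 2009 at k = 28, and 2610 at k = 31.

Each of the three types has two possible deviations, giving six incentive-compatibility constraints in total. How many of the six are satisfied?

3

Low-risk (own payoff 2610 − 82×31 = 68): to k=0 gives 385 → profitable ✗; to k=28 gives 2009 − 82×28 = -287 → no gain ✓.
High-risk (own payoff 385): to k=28 gives 2009 − 229×28 = -4403 → no gain ✓; to k=31 gives 2610 − 229×31 = -4489 → no gain ✓.
Mid-risk (own payoff 2009 − 142×28 = -1967): to k=0 gives 385 → profitable ✗; to k=31 gives 2610 − 142×31 = -1792 → profitable ✗.
3 of the 6 constraints hold; not an equilibrium.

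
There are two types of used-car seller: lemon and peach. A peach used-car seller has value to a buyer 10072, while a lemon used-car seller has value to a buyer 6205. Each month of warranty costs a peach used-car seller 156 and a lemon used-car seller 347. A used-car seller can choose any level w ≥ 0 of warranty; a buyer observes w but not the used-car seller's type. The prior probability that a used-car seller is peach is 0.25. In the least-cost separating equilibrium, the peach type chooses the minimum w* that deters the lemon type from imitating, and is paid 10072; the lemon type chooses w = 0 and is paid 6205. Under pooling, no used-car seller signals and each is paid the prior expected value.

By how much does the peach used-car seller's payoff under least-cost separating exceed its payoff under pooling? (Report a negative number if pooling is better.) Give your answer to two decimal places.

Least-cost separating signal: w* solves 6205 = 10072 − 347·w*, so w* = (10072 − 6205)/347 ≈ 11.1441.
Peach type's separating payoff: 10072 − 156 × w* = 10072 − 156 × (10072 − 6205)/347 = 10072 − 603252/347 ≈ 8333.5216.
Pooling payoff: 0.25 × 10072 + 0.75 × 6205 = 7171.75.
Difference: 8333.5216 − 7171.75 = 1161.7716, i.e. 1161.77 to two decimal places.
The peach type prefers to separate.

1161.77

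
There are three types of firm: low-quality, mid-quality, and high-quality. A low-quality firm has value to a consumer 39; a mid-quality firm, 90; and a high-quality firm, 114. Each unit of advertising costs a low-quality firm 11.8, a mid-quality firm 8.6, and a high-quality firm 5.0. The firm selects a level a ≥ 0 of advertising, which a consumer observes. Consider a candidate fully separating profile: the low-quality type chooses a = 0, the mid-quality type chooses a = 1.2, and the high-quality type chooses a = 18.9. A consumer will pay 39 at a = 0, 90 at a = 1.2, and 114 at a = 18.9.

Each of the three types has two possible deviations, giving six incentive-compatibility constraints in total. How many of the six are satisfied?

Low-quality (own payoff 39): to a=1.2 gives 90 − 11.8×1.2 = 75.84 → profitable ✗; to a=18.9 gives 114 − 11.8×18.9 = -109.02 → no gain ✓.
Mid-quality (own payoff 90 − 8.6×1.2 = 79.68): to a=0 gives 39 → no gain ✓; to a=18.9 gives 114 − 8.6×18.9 = -48.54 → no gain ✓.
High-quality (own payoff 114 − 5.0×18.9 = 19.5): to a=0 gives 39 → profitable ✗; to a=1.2 gives 90 − 5.0×1.2 = 84 → profitable ✗.
3 of the 6 constraints hold; not an equilibrium.

3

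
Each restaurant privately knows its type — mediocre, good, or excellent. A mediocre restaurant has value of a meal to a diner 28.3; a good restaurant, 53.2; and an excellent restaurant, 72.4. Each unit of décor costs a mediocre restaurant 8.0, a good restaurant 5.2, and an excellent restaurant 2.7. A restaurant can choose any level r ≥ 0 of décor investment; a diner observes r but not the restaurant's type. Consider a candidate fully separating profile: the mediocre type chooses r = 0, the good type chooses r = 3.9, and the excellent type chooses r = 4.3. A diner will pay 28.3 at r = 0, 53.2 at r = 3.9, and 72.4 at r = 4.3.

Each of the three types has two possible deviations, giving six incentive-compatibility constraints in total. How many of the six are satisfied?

4

Mediocre (own payoff 28.3): to r=3.9 gives 53.2 − 8.0×3.9 = 22 → no gain ✓; to r=4.3 gives 72.4 − 8.0×4.3 = 38 → profitable ✗.
Excellent (own payoff 72.4 − 2.7×4.3 = 60.79): to r=0 gives 28.3 → no gain ✓; to r=3.9 gives 53.2 − 2.7×3.9 = 42.67 → no gain ✓.
Good (own payoff 53.2 − 5.2×3.9 = 32.92): to r=0 gives 28.3 → no gain ✓; to r=4.3 gives 72.4 − 5.2×4.3 = 50.04 → profitable ✗.
4 of the 6 constraints hold; not an equilibrium.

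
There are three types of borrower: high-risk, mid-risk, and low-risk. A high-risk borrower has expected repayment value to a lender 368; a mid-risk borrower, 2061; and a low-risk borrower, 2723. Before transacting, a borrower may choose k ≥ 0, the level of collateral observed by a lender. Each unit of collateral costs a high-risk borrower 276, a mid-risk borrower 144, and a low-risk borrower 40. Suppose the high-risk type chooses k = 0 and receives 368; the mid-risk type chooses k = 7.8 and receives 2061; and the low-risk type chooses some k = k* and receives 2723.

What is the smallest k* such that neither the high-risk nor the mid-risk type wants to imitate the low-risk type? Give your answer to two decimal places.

High-risk type (on-path payoff 368) won't mimic when 368 ≥ 2723 − 276·k*, i.e. k* ≥ 8.53.
Mid-risk type (on-path payoff 2061 − 144×7.8 = 937.8) won't mimic when 937.8 ≥ 2723 − 144·k*, i.e. k* ≥ 12.40.
Both must hold, so k* = max(8.53, 12.40) = 12.40. The mid-risk type's constraint binds.

12.40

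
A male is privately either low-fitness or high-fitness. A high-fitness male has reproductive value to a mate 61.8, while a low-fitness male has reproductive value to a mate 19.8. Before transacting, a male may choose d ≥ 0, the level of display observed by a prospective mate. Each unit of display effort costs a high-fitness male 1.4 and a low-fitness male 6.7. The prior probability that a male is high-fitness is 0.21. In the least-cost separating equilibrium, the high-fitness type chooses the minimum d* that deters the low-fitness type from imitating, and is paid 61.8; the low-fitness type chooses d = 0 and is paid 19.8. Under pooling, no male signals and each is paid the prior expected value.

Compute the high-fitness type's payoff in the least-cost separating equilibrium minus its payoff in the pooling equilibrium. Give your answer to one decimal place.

Least-cost separating signal: d* solves 19.8 = 61.8 − 6.7·d*, so d* = (61.8 − 19.8)/6.7 ≈ 6.2687.
High-fitness type's separating payoff: 61.8 − 1.4 × d* = 61.8 − 1.4 × (61.8 − 19.8)/6.7 = 61.8 − 58.8/6.7 ≈ 53.024.
Pooling payoff: 0.21 × 61.8 + 0.79 × 19.8 = 28.62.
Difference: 53.024 − 28.62 = 24.404, i.e. 24.4 to one decimal place.
The high-fitness type prefers to separate.

24.4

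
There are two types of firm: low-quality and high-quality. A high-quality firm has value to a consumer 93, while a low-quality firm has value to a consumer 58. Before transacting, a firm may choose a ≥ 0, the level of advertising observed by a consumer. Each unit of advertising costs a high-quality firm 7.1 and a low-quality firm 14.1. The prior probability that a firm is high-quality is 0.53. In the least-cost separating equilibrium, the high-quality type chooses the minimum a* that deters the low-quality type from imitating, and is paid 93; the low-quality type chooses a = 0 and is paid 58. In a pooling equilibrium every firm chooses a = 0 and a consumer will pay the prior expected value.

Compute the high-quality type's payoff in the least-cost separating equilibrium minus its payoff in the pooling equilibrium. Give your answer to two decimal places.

Least-cost separating signal: a* solves 58 = 93 − 14.1·a*, so a* = (93 − 58)/14.1 ≈ 2.4823.
High-quality type's separating payoff: 93 − 7.1 × a* = 93 − 7.1 × (93 − 58)/14.1 = 93 − 248.5/14.1 ≈ 75.3759.
Pooling payoff: 0.53 × 93 + 0.47 × 58 = 76.55.
Difference: 75.3759 − 76.55 = -1.1741, i.e. -1.17 to two decimal places.
The high-quality type would prefer the pooling outcome.

-1.17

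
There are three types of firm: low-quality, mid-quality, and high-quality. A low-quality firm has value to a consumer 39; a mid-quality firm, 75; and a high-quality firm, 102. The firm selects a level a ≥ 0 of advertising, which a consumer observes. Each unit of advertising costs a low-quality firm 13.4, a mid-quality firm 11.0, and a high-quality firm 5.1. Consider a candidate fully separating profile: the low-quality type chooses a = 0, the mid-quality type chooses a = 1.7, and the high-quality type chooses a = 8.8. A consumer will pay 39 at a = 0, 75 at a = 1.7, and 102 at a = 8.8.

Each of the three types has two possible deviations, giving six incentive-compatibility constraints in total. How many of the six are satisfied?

Low-quality (own payoff 39): to a=1.7 gives 75 − 13.4×1.7 = 52.22 → profitable ✗; to a=8.8 gives 102 − 13.4×8.8 = -15.92 → no gain ✓.
Mid-quality (own payoff 75 − 11.0×1.7 = 56.3): to a=0 gives 39 → no gain ✓; to a=8.8 gives 102 − 11.0×8.8 = 5.2 → no gain ✓.
High-quality (own payoff 102 − 5.1×8.8 = 57.12): to a=0 gives 39 → no gain ✓; to a=1.7 gives 75 − 5.1×1.7 = 66.33 → profitable ✗.
4 of the 6 constraints hold; not an equilibrium.

4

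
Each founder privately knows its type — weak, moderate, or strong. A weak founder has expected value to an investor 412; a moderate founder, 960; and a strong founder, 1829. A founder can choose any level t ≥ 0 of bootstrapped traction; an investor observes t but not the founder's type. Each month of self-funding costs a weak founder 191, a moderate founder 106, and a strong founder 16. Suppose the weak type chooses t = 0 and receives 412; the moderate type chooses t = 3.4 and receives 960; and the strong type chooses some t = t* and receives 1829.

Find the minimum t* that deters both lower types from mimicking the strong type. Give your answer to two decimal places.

11.60

Moderate type (on-path payoff 960 − 106×3.4 = 599.6) won't mimic when 599.6 ≥ 1829 − 106·t*, i.e. t* ≥ 11.60.
Weak type (on-path payoff 412) won't mimic when 412 ≥ 1829 − 191·t*, i.e. t* ≥ 7.42.
Both must hold, so t* = max(7.42, 11.60) = 11.60. The moderate type's constraint binds.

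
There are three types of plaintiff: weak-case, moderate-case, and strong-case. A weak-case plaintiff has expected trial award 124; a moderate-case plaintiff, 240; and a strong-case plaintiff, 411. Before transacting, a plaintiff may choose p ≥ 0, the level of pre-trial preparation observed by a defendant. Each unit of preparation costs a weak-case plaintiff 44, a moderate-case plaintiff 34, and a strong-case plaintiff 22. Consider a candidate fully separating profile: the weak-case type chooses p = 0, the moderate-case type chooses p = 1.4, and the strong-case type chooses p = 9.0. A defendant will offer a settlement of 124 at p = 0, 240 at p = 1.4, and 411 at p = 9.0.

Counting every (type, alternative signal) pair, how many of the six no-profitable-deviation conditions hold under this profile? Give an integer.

Weak-case (own payoff 124): to p=1.4 gives 240 − 44×1.4 = 178.4 → profitable ✗; to p=9.0 gives 411 − 44×9.0 = 15 → no gain ✓.
Moderate-case (own payoff 240 − 34×1.4 = 192.4): to p=0 gives 124 → no gain ✓; to p=9.0 gives 411 − 34×9.0 = 105 → no gain ✓.
Strong-case (own payoff 411 − 22×9.0 = 213): to p=0 gives 124 → no gain ✓; to p=1.4 gives 240 − 22×1.4 = 209.2 → no gain ✓.
5 of the 6 constraints hold; not an equilibrium.

5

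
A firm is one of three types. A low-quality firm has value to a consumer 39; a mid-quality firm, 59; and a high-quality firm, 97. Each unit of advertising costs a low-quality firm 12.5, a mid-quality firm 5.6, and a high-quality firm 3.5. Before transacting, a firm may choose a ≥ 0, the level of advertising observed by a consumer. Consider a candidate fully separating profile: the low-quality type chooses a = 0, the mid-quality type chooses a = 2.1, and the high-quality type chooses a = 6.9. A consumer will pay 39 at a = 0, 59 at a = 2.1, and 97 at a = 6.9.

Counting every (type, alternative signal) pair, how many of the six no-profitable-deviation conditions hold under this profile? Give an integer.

Low-quality (own payoff 39): to a=2.1 gives 59 − 12.5×2.1 = 32.75 → no gain ✓; to a=6.9 gives 97 − 12.5×6.9 = 10.75 → no gain ✓.
Mid-quality (own payoff 59 − 5.6×2.1 = 47.24): to a=0 gives 39 → no gain ✓; to a=6.9 gives 97 − 5.6×6.9 = 58.36 → profitable ✗.
High-quality (own payoff 97 − 3.5×6.9 = 72.85): to a=0 gives 39 → no gain ✓; to a=2.1 gives 59 − 3.5×2.1 = 51.65 → no gain ✓.
5 of the 6 constraints hold; not an equilibrium.

5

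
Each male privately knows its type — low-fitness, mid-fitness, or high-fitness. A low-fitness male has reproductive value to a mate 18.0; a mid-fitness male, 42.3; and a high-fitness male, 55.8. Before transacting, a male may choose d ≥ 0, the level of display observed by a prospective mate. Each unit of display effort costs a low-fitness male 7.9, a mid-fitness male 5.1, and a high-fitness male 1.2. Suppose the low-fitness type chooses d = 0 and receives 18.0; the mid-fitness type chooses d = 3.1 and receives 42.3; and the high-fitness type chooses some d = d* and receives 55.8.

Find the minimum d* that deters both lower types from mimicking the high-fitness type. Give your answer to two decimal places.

Mid-fitness type (on-path payoff 42.3 − 5.1×3.1 = 26.49) won't mimic when 26.49 ≥ 55.8 − 5.1·d*, i.e. d* ≥ 5.75.
Low-fitness type (on-path payoff 18.0) won't mimic when 18.0 ≥ 55.8 − 7.9·d*, i.e. d* ≥ 4.78.
Both must hold, so d* = max(4.78, 5.75) = 5.75. The mid-fitness type's constraint binds.

5.75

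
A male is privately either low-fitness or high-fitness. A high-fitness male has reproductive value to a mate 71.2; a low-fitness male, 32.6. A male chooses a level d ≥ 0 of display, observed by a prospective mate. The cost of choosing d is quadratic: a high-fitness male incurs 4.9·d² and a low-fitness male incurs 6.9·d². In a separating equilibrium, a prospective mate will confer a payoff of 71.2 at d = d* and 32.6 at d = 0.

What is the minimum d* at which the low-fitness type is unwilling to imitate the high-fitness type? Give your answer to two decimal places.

The low-fitness type at d = 0 receives 32.6; imitating at d* yields 71.2 − 6.9·d*².
Indifference: 32.6 = 71.2 − 6.9·d*², so d*² = (71.2 − 32.6) / 6.9 ≈ 5.5942.
d* = √5.5942 ≈ 2.37.

2.37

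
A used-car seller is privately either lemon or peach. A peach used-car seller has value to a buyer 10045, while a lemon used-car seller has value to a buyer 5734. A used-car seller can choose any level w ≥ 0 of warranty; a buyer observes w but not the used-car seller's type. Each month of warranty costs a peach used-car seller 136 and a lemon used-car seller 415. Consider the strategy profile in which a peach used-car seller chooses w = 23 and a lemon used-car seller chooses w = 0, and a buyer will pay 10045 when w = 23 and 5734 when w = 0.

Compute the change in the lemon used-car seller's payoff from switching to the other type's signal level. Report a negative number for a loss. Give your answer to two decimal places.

Playing w = 0 the lemon used-car seller receives 5734.
Deviating to w = 23 brings payment 10045 at cost 415 × 23 = 9545, netting 500.
Gain from deviating: 500 − 5734 = -5234.00.
The gain is negative, so the lemon type's incentive-compatibility constraint is satisfied.

-5234.00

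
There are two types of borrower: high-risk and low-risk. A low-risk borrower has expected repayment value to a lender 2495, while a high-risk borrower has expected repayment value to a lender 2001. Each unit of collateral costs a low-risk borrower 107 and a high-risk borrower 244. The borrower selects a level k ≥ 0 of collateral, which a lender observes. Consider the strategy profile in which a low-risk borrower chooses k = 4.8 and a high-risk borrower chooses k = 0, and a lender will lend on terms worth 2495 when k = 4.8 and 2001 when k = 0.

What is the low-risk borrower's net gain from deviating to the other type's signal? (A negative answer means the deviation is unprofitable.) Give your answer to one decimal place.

Playing k = 4.8 the low-risk borrower receives 2495 − 107 × 4.8 = 1981.4.
Deviating to k = 0 yields 2001 instead.
Gain from deviating: 2001 − 1981.4 = 19.6.
The gain is positive, so the low-risk type's incentive-compatibility constraint is violated — this profile is not a separating equilibrium.

19.6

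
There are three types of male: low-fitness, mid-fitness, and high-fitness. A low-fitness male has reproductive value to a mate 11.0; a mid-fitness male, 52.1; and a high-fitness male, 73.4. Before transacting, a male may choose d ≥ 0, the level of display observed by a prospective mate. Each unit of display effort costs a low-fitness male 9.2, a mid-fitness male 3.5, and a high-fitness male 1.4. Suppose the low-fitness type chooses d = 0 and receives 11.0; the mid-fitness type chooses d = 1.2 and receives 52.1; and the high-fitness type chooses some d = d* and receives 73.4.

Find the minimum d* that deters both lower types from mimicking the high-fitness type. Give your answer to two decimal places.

7.29

Low-fitness type (on-path payoff 11.0) won't mimic when 11.0 ≥ 73.4 − 9.2·d*, i.e. d* ≥ 6.78.
Mid-fitness type (on-path payoff 52.1 − 3.5×1.2 = 47.9) won't mimic when 47.9 ≥ 73.4 − 3.5·d*, i.e. d* ≥ 7.29.
Both must hold, so d* = max(6.78, 7.29) = 7.29. The mid-fitness type's constraint binds.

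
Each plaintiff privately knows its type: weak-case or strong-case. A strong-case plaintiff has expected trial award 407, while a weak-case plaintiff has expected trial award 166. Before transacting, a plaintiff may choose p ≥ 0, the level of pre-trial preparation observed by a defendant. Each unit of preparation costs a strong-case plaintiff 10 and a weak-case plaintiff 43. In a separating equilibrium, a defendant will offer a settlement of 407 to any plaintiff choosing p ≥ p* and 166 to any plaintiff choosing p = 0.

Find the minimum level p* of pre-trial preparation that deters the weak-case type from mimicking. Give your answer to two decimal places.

5.60

A weak-case plaintiff choosing p = 0 receives 166.
Imitating at p* instead would pay 407 at cost 43·p*, netting 407 − 43·p*.
Indifference: 166 = 407 − 43·p*, so p* = (407 − 166) / 43 ≈ 5.60.
This is the weak-case type's binding incentive-compatibility constraint; any p ≥ 5.60 sustains separation on that side.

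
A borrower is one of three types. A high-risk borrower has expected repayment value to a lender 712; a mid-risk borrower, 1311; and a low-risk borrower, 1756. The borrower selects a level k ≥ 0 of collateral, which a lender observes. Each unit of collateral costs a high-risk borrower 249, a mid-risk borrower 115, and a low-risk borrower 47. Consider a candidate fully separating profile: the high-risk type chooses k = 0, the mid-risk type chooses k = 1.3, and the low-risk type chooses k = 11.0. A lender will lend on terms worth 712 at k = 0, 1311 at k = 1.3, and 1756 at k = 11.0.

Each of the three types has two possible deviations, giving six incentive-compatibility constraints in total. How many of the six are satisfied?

4

Mid-risk (own payoff 1311 − 115×1.3 = 1161.5): to k=0 gives 712 → no gain ✓; to k=11.0 gives 1756 − 115×11.0 = 491 → no gain ✓.
High-risk (own payoff 712): to k=1.3 gives 1311 − 249×1.3 = 987.3 → profitable ✗; to k=11.0 gives 1756 − 249×11.0 = -983 → no gain ✓.
Low-risk (own payoff 1756 − 47×11.0 = 1239): to k=0 gives 712 → no gain ✓; to k=1.3 gives 1311 − 47×1.3 = 1249.9 → profitable ✗.
4 of the 6 constraints hold; not an equilibrium.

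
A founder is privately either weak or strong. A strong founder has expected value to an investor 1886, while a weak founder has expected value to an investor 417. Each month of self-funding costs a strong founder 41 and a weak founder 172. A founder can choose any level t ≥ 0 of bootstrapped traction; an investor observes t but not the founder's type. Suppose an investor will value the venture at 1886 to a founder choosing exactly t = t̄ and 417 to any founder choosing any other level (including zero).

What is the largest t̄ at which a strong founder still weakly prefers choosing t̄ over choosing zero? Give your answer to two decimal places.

Choosing t̄ yields the strong type 1886 − 41·t̄; choosing zero yields 417.
The strong type is indifferent at 1886 − 41·t̄ = 417, i.e. t̄ = (1886 − 417) / 41 ≈ 35.83.
For any t̄ above 35.83 the strong type would rather pool at zero, so separation collapses.

35.83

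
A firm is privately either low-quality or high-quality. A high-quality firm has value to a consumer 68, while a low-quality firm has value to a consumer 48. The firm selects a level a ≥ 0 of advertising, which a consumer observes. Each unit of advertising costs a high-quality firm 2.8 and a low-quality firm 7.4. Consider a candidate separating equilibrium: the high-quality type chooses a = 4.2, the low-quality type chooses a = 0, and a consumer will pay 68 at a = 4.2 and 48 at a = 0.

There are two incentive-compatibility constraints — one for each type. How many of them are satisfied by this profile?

2

Low-quality type: stay at 0 → 48; mimic → 68 − 7.4 × 4.2 = 36.92. IC holds (48 ≥ 36.92).
High-quality type: signal → 68 − 2.8 × 4.2 = 56.24; deviate to 0 → 48. IC holds (56.24 ≥ 48).
2 of 2 constraints hold, so this is a separating equilibrium.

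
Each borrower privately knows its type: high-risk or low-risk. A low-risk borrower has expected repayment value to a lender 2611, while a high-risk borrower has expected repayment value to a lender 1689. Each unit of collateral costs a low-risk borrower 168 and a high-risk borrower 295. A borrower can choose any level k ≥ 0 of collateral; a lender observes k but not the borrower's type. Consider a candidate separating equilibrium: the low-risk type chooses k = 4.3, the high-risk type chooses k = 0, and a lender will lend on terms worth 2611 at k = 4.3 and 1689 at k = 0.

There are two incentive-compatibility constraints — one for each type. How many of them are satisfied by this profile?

High-risk type: stay at 0 → 1689; mimic → 2611 − 295 × 4.3 = 1342.5. IC holds (1689 ≥ 1342.5).
Low-risk type: signal → 2611 − 168 × 4.3 = 1888.6; deviate to 0 → 1689. IC holds (1888.6 ≥ 1689).
2 of 2 constraints hold, so this is a separating equilibrium.

2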